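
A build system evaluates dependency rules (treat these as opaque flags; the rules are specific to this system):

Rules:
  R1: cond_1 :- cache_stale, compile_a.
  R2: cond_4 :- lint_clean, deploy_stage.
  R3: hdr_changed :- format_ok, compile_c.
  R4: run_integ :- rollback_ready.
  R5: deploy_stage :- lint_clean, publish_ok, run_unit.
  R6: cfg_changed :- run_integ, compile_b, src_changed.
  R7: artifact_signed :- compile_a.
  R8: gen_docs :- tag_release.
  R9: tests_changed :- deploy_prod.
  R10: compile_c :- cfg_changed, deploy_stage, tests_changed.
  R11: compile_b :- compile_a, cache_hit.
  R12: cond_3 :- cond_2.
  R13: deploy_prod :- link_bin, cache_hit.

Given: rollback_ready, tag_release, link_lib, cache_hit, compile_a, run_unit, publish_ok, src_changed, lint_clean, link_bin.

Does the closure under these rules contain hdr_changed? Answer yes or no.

no

Round 1: R4 [run_integ :- rollback_ready.]; R5 [deploy_stage :- lint_clean, publish_ok, run_unit.]; R7 [artifact_signed :- compile_a.]; R8 [gen_docs :- tag_release.]; R11 [compile_b :- compile_a, cache_hit.]; R13 [deploy_prod :- link_bin, cache_hit.]. New: run_integ, deploy_stage, artifact_signed, gen_docs, compile_b, deploy_prod.
Round 2: R2 [cond_4 :- lint_clean, deploy_stage.]; R6 [cfg_changed :- run_integ, compile_b, src_changed.]; R9 [tests_changed :- deploy_prod.]. New: cond_4, cfg_changed, tests_changed.
Round 3: R10 [compile_c :- cfg_changed, deploy_stage, tests_changed.]. New: compile_c.
Fixed point reached. hdr_changed is concluded only by R3; R3 needs format_ok (never derived).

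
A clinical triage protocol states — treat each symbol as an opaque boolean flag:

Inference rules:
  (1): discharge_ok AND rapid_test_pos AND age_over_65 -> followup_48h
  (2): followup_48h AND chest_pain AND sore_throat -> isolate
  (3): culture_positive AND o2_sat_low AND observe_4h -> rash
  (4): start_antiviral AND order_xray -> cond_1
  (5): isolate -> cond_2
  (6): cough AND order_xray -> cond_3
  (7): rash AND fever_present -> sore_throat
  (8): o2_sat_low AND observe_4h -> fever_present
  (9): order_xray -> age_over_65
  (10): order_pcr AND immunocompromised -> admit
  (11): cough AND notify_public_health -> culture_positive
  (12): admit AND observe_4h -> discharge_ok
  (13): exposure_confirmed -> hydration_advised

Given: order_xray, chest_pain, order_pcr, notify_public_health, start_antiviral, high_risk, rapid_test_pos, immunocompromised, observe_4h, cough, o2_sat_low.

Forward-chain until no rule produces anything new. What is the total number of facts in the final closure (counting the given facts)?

Round 1: (4) [start_antiviral AND order_xray -> cond_1]; (6) [cough AND order_xray -> cond_3]; (8) [o2_sat_low AND observe_4h -> fever_present]; (9) [order_xray -> age_over_65]; (10) [order_pcr AND immunocompromised -> admit]; (11) [cough AND notify_public_health -> culture_positive]. New: cond_1, cond_3, fever_present, age_over_65, admit, culture_positive.
Round 2: (3) [culture_positive AND o2_sat_low AND observe_4h -> rash]; (12) [admit AND observe_4h -> discharge_ok]. New: rash, discharge_ok.
Round 3: (1) [discharge_ok AND rapid_test_pos AND age_over_65 -> followup_48h]; (7) [rash AND fever_present -> sore_throat]. New: followup_48h, sore_throat.
Round 4: (2) [followup_48h AND chest_pain AND sore_throat -> isolate]. New: isolate.
Round 5: (5) [isolate -> cond_2]. New: cond_2.
Closure: {admit, age_over_65, chest_pain, cond_1, cond_2, cond_3, cough, culture_positive, discharge_ok, fever_present, followup_48h, high_risk, immunocompromised, isolate, notify_public_health, o2_sat_low, observe_4h, order_pcr, order_xray, rapid_test_pos, rash, sore_throat, start_antiviral} — 23 facts.

23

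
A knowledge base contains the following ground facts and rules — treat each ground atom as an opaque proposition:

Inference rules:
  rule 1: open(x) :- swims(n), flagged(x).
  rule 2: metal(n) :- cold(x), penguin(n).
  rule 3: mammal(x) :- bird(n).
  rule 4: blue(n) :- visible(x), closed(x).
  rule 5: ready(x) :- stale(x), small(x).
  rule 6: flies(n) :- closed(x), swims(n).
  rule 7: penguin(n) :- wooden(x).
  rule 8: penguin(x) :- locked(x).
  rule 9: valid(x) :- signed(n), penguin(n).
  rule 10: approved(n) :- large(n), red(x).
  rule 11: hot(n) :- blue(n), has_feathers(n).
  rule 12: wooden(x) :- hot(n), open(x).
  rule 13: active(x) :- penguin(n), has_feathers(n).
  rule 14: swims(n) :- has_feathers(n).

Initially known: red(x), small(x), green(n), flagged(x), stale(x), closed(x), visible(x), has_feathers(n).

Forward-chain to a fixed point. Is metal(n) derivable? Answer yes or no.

no

Round 1: rule 4 [blue(n) :- visible(x), closed(x).]; rule 5 [ready(x) :- stale(x), small(x).]; rule 14 [swims(n) :- has_feathers(n).]. Adds blue(n), ready(x), swims(n).
Round 2: rule 1 [open(x) :- swims(n), flagged(x).]; rule 6 [flies(n) :- closed(x), swims(n).]; rule 11 [hot(n) :- blue(n), has_feathers(n).]. Adds open(x), flies(n), hot(n).
Round 3: rule 12 [wooden(x) :- hot(n), open(x).]. Adds wooden(x).
Round 4: rule 7 [penguin(n) :- wooden(x).]. Adds penguin(n).
Round 5: rule 13 [active(x) :- penguin(n), has_feathers(n).]. Adds active(x).
Fixed point reached. metal(n) is concluded only by rule 2; rule 2 needs cold(x) (never derived).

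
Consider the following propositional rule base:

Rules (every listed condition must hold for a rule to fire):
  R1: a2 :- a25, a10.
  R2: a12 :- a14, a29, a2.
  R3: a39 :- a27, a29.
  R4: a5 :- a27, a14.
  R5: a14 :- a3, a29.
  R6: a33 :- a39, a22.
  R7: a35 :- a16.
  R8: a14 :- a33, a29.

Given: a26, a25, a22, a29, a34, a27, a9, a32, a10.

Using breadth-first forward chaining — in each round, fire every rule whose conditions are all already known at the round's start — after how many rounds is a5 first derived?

Round 1: R1 [a2 :- a25, a10.]; R3 [a39 :- a27, a29.]. Adds a2, a39.
Round 2: R6 [a33 :- a39, a22.]. Adds a33.
Round 3: R8 [a14 :- a33, a29.]. Adds a14.
Round 4: R2 [a12 :- a14, a29, a2.]; R4 [a5 :- a27, a14.]. Adds a12, a5.
a5 first appears in round 4.

4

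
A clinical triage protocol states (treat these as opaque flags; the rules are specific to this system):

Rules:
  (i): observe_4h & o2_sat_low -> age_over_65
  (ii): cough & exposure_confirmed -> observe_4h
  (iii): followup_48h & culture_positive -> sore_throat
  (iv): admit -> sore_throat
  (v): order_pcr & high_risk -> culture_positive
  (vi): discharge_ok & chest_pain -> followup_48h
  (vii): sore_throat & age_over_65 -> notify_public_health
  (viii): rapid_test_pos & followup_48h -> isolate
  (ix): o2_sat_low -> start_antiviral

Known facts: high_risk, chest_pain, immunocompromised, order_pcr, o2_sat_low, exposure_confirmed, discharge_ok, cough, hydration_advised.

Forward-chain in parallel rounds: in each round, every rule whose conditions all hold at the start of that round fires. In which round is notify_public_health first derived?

3

Round 1: (ii) [cough & exposure_confirmed -> observe_4h]; (v) [order_pcr & high_risk -> culture_positive]; (vi) [discharge_ok & chest_pain -> followup_48h]; (ix) [o2_sat_low -> start_antiviral]. Adds observe_4h, culture_positive, followup_48h, start_antiviral.
Round 2: (i) [observe_4h & o2_sat_low -> age_over_65]; (iii) [followup_48h & culture_positive -> sore_throat]. Adds age_over_65, sore_throat.
Round 3: (vii) [sore_throat & age_over_65 -> notify_public_health]. Adds notify_public_health.
notify_public_health first appears in round 3.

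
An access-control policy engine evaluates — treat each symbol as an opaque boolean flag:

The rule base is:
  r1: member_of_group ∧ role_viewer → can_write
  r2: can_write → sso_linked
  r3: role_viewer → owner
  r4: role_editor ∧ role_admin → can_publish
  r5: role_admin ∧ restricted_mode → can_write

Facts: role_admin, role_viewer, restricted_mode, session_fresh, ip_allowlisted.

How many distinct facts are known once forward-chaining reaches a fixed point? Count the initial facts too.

8

Round 1: r3 [role_viewer → owner]; r5 [role_admin ∧ restricted_mode → can_write]. Adds owner, can_write.
Round 2: r2 [can_write → sso_linked]. Adds sso_linked.
Closure: {can_write, ip_allowlisted, owner, restricted_mode, role_admin, role_viewer, session_fresh, sso_linked} — 8 facts.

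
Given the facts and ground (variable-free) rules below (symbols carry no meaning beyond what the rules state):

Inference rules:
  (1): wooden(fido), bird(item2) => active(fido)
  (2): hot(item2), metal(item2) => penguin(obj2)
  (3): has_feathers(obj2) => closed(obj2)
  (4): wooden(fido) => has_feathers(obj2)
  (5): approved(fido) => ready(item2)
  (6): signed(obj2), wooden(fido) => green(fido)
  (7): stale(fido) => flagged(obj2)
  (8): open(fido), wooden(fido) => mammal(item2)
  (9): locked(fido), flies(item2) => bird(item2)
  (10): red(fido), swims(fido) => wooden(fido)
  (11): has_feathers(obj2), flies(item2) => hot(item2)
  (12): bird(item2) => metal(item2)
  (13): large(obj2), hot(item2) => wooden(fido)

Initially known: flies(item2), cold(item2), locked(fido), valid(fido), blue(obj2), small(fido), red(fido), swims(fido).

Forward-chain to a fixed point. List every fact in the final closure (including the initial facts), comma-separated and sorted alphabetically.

active(fido), bird(item2), blue(obj2), closed(obj2), cold(item2), flies(item2), has_feathers(obj2), hot(item2), locked(fido), metal(item2), penguin(obj2), red(fido), small(fido), swims(fido), valid(fido), wooden(fido)

Round 1: (9) [locked(fido), flies(item2) => bird(item2)]; (10) [red(fido), swims(fido) => wooden(fido)]. Adds bird(item2), wooden(fido).
Round 2: (1) [wooden(fido), bird(item2) => active(fido)]; (4) [wooden(fido) => has_feathers(obj2)]; (12) [bird(item2) => metal(item2)]. Adds active(fido), has_feathers(obj2), metal(item2).
Round 3: (3) [has_feathers(obj2) => closed(obj2)]; (11) [has_feathers(obj2), flies(item2) => hot(item2)]. Adds closed(obj2), hot(item2).
Round 4: (2) [hot(item2), metal(item2) => penguin(obj2)]. Adds penguin(obj2).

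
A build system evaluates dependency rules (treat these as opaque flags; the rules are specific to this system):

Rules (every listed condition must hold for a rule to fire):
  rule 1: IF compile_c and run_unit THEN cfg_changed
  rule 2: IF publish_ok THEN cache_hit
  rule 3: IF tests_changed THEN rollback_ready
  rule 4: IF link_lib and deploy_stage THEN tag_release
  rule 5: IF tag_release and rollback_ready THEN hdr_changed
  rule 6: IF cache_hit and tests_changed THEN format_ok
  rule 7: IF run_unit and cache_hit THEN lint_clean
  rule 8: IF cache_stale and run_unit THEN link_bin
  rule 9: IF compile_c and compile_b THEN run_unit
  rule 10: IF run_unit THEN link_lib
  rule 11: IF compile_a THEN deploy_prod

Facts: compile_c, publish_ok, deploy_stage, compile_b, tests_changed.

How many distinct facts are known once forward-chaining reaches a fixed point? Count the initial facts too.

14

Round 1: rule 2 [IF publish_ok THEN cache_hit]; rule 3 [IF tests_changed THEN rollback_ready]; rule 9 [IF compile_c and compile_b THEN run_unit]. Adds cache_hit, rollback_ready, run_unit.
Round 2: rule 1 [IF compile_c and run_unit THEN cfg_changed]; rule 6 [IF cache_hit and tests_changed THEN format_ok]; rule 7 [IF run_unit and cache_hit THEN lint_clean]; rule 10 [IF run_unit THEN link_lib]. Adds cfg_changed, format_ok, lint_clean, link_lib.
Round 3: rule 4 [IF link_lib and deploy_stage THEN tag_release]. Adds tag_release.
Round 4: rule 5 [IF tag_release and rollback_ready THEN hdr_changed]. Adds hdr_changed.
Closure: {cache_hit, cfg_changed, compile_b, compile_c, deploy_stage, format_ok, hdr_changed, link_lib, lint_clean, publish_ok, rollback_ready, run_unit, tag_release, tests_changed} — 14 facts.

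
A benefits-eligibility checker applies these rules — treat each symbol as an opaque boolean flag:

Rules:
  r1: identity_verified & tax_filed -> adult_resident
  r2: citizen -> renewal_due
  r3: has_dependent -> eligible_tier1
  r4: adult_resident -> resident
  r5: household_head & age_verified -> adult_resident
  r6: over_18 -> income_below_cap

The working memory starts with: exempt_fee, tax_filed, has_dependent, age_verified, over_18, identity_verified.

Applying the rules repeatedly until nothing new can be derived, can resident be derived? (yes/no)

Round 1 — r1, r3, r6, derive adult_resident, eligible_tier1, income_below_cap.
Round 2 — r4, derive resident.
resident appears in round 2, so it is derivable.

yes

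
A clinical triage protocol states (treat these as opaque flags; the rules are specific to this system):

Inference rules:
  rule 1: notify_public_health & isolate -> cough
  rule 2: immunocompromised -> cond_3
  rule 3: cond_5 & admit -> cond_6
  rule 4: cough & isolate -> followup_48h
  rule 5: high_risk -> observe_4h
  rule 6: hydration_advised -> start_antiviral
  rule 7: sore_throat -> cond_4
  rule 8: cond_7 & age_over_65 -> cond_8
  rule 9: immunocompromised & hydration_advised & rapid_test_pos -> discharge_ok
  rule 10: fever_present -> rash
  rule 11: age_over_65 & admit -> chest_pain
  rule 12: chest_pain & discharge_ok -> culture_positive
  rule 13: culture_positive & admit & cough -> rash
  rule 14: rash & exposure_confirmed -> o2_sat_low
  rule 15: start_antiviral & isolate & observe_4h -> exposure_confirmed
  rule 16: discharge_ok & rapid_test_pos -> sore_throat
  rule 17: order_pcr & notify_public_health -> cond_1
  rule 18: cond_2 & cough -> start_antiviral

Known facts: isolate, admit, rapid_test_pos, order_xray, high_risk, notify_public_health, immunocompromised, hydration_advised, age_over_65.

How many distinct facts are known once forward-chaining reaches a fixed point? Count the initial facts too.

Round 1 fires rule 1, rule 2, rule 5, rule 6, rule 9, rule 11, giving cough, cond_3, observe_4h, start_antiviral, discharge_ok, chest_pain.
Round 2 fires rule 4, rule 12, rule 15, rule 16, giving followup_48h, culture_positive, exposure_confirmed, sore_throat.
Round 3 fires rule 7, rule 13, giving cond_4, rash.
Round 4 fires rule 14, giving o2_sat_low.
Closure: {admit, age_over_65, chest_pain, cond_3, cond_4, cough, culture_positive, discharge_ok, exposure_confirmed, followup_48h, high_risk, hydration_advised, immunocompromised, isolate, notify_public_health, o2_sat_low, observe_4h, order_xray, rapid_test_pos, rash, sore_throat, start_antiviral} — 22 facts.

22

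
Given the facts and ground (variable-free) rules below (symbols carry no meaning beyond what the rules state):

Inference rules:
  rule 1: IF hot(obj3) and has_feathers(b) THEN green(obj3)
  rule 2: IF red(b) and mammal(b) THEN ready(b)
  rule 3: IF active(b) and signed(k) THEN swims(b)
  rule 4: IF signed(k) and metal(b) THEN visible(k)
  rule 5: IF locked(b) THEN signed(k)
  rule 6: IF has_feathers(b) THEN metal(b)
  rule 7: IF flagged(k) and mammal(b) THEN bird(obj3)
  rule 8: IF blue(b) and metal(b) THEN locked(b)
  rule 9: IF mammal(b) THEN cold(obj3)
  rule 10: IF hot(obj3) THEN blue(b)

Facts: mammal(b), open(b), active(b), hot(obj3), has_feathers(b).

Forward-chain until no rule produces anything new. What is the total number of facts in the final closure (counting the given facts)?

Round 1 — rule 1, rule 6, rule 9, rule 10, derive green(obj3), metal(b), cold(obj3), blue(b).
Round 2 — rule 8, derive locked(b).
Round 3 — rule 5, derive signed(k).
Round 4 — rule 3, rule 4, derive swims(b), visible(k).
Closure: {active(b), blue(b), cold(obj3), green(obj3), has_feathers(b), hot(obj3), locked(b), mammal(b), metal(b), open(b), signed(k), swims(b), visible(k)} — 13 facts.

13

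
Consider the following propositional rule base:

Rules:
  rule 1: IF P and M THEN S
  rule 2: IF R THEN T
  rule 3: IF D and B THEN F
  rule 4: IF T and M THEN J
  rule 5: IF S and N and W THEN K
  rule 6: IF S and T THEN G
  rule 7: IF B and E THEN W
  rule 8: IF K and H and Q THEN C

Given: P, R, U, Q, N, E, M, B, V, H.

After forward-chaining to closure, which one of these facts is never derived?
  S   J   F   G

Round 1: rule 1 [IF P and M THEN S]; rule 2 [IF R THEN T]; rule 7 [IF B and E THEN W]. New: S, T, W.
Round 2: rule 4 [IF T and M THEN J]; rule 5 [IF S and N and W THEN K]; rule 6 [IF S and T THEN G]. New: J, K, G.
Round 3: rule 8 [IF K and H and Q THEN C]. New: C.
Derived: J (round 2), G (round 2), S (round 1). F never appears in any round.

F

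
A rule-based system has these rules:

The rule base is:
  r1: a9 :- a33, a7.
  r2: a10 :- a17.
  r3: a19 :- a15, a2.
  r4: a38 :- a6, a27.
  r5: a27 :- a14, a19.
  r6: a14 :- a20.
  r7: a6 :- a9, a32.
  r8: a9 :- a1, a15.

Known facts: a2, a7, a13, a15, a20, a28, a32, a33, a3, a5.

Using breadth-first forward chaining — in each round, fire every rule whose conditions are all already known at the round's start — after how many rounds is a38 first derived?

3

Round 1 fires r1, r3, r6, giving a9, a19, a14.
Round 2 fires r5, r7, giving a27, a6.
Round 3 fires r4, giving a38.
a38 first appears in round 3.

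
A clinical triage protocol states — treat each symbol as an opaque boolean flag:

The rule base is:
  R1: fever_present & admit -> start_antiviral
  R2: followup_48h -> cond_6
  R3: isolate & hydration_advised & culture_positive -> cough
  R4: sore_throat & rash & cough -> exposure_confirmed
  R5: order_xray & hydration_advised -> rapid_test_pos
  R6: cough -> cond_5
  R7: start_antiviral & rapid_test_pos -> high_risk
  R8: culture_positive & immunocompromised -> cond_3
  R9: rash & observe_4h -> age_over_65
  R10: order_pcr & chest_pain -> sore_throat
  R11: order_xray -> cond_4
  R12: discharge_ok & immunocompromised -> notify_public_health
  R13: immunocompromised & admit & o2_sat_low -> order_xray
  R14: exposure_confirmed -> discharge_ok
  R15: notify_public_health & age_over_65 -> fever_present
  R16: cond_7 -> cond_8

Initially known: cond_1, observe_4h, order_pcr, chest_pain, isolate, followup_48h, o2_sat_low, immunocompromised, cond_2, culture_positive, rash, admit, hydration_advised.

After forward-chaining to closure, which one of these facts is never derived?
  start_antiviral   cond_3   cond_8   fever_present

cond_8

[1] R2 [followup_48h -> cond_6]; R3 [isolate & hydration_advised & culture_positive -> cough]; R8 [culture_positive & immunocompromised -> cond_3]; R9 [rash & observe_4h -> age_over_65]; R10 [order_pcr & chest_pain -> sore_throat]; R13 [immunocompromised & admit & o2_sat_low -> order_xray]. ⇒ new: cond_6, cough, cond_3, age_over_65, sore_throat, order_xray.
[2] R4 [sore_throat & rash & cough -> exposure_confirmed]; R5 [order_xray & hydration_advised -> rapid_test_pos]; R6 [cough -> cond_5]; R11 [order_xray -> cond_4]. ⇒ new: exposure_confirmed, rapid_test_pos, cond_5, cond_4.
[3] R14 [exposure_confirmed -> discharge_ok]. ⇒ new: discharge_ok.
[4] R12 [discharge_ok & immunocompromised -> notify_public_health]. ⇒ new: notify_public_health.
[5] R15 [notify_public_health & age_over_65 -> fever_present]. ⇒ new: fever_present.
[6] R1 [fever_present & admit -> start_antiviral]. ⇒ new: start_antiviral.
[7] R7 [start_antiviral & rapid_test_pos -> high_risk]. ⇒ new: high_risk.
Derived: start_antiviral (round 6), cond_3 (round 1), fever_present (round 5). cond_8 never appears in any round.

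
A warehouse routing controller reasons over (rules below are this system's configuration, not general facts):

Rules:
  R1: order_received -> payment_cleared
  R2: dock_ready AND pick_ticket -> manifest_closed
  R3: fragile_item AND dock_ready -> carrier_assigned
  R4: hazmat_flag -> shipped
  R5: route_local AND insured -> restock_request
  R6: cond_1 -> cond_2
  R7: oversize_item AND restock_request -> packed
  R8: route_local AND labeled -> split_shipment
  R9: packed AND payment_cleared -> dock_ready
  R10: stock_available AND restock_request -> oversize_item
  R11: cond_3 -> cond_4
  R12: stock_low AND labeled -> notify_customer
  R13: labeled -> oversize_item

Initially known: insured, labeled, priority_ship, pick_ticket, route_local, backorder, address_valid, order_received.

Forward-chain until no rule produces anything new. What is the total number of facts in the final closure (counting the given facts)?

15

Round 1: R1 [order_received -> payment_cleared]; R5 [route_local AND insured -> restock_request]; R8 [route_local AND labeled -> split_shipment]; R13 [labeled -> oversize_item]. New: payment_cleared, restock_request, split_shipment, oversize_item.
Round 2: R7 [oversize_item AND restock_request -> packed]. New: packed.
Round 3: R9 [packed AND payment_cleared -> dock_ready]. New: dock_ready.
Round 4: R2 [dock_ready AND pick_ticket -> manifest_closed]. New: manifest_closed.
Closure: {address_valid, backorder, dock_ready, insured, labeled, manifest_closed, order_received, oversize_item, packed, payment_cleared, pick_ticket, priority_ship, restock_request, route_local, split_shipment} — 15 facts.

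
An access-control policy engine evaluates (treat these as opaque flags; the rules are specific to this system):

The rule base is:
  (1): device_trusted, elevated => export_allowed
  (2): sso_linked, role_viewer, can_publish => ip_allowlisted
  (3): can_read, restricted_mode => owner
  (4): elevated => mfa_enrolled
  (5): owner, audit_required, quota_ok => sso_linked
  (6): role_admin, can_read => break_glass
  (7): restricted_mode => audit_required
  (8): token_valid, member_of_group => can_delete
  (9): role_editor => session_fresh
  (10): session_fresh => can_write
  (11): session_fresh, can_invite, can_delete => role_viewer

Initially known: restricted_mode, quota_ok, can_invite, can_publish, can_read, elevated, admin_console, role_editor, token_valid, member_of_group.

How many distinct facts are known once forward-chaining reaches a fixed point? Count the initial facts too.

19

[1] (3) [can_read, restricted_mode => owner]; (4) [elevated => mfa_enrolled]; (7) [restricted_mode => audit_required]; (8) [token_valid, member_of_group => can_delete]; (9) [role_editor => session_fresh]. ⇒ new: owner, mfa_enrolled, audit_required, can_delete, session_fresh.
[2] (5) [owner, audit_required, quota_ok => sso_linked]; (10) [session_fresh => can_write]; (11) [session_fresh, can_invite, can_delete => role_viewer]. ⇒ new: sso_linked, can_write, role_viewer.
[3] (2) [sso_linked, role_viewer, can_publish => ip_allowlisted]. ⇒ new: ip_allowlisted.
Closure: {admin_console, audit_required, can_delete, can_invite, can_publish, can_read, can_write, elevated, ip_allowlisted, member_of_group, mfa_enrolled, owner, quota_ok, restricted_mode, role_editor, role_viewer, session_fresh, sso_linked, token_valid} — 19 facts.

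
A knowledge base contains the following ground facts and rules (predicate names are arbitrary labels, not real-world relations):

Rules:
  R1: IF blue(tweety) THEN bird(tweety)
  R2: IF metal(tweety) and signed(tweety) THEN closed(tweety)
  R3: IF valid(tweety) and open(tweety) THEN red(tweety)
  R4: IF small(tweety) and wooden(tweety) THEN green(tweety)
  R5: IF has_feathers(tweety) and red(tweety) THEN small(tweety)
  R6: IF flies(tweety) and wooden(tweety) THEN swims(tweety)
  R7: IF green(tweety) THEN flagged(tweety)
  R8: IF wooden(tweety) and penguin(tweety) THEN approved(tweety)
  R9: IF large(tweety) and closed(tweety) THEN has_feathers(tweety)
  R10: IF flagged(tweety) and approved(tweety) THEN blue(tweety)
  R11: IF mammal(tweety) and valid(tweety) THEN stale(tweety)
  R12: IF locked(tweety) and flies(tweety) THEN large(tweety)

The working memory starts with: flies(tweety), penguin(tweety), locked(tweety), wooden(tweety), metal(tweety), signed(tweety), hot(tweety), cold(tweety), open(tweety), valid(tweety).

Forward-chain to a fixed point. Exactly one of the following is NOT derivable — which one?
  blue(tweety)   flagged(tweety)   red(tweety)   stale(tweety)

stale(tweety)

Round 1 — R2, R3, R6, R8, R12, derive closed(tweety), red(tweety), swims(tweety), approved(tweety), large(tweety).
Round 2 — R9, derive has_feathers(tweety).
Round 3 — R5, derive small(tweety).
Round 4 — R4, derive green(tweety).
Round 5 — R7, derive flagged(tweety).
Round 6 — R10, derive blue(tweety).
Round 7 — R1, derive bird(tweety).
Derived: blue(tweety) (round 6), red(tweety) (round 1), flagged(tweety) (round 5). stale(tweety) never appears in any round.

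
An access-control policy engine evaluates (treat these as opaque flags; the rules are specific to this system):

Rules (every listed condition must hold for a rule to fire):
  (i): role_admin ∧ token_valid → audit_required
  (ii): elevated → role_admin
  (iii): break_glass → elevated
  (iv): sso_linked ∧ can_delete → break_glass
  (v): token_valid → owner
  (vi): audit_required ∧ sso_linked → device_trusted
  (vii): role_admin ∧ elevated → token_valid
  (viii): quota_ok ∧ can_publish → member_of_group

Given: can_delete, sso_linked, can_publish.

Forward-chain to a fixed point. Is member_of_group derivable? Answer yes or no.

no

Round 1: (iv) [sso_linked ∧ can_delete → break_glass]. New: break_glass.
Round 2: (iii) [break_glass → elevated]. New: elevated.
Round 3: (ii) [elevated → role_admin]. New: role_admin.
Round 4: (vii) [role_admin ∧ elevated → token_valid]. New: token_valid.
Round 5: (i) [role_admin ∧ token_valid → audit_required]; (v) [token_valid → owner]. New: audit_required, owner.
Round 6: (vi) [audit_required ∧ sso_linked → device_trusted]. New: device_trusted.
Fixed point reached. member_of_group is concluded only by (viii); (viii) needs quota_ok (never derived).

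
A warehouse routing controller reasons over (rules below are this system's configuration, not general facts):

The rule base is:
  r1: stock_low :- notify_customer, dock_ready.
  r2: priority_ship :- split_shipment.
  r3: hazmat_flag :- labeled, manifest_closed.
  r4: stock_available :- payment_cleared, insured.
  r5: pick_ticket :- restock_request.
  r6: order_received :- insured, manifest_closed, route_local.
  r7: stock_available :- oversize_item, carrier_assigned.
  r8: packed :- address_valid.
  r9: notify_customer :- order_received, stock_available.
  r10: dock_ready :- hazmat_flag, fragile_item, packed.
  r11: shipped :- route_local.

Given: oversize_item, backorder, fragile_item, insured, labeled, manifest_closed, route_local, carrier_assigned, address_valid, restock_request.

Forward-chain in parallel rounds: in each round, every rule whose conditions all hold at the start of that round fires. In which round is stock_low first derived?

3

Round 1 fires r3, r5, r6, r7, r8, r11, giving hazmat_flag, pick_ticket, order_received, stock_available, packed, shipped.
Round 2 fires r9, r10, giving notify_customer, dock_ready.
Round 3 fires r1, giving stock_low.
stock_low first appears in round 3.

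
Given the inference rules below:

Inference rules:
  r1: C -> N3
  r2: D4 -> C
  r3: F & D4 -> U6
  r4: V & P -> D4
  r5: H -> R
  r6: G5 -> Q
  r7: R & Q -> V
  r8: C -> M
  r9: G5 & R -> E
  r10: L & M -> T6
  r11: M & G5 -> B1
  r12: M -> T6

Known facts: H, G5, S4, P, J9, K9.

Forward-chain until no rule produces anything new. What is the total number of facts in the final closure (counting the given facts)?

[1] r5 [H -> R]; r6 [G5 -> Q]. ⇒ new: R, Q.
[2] r7 [R & Q -> V]; r9 [G5 & R -> E]. ⇒ new: V, E.
[3] r4 [V & P -> D4]. ⇒ new: D4.
[4] r2 [D4 -> C]. ⇒ new: C.
[5] r1 [C -> N3]; r8 [C -> M]. ⇒ new: N3, M.
[6] r11 [M & G5 -> B1]; r12 [M -> T6]. ⇒ new: B1, T6.
Closure: {B1, C, D4, E, G5, H, J9, K9, M, N3, P, Q, R, S4, T6, V} — 16 facts.

16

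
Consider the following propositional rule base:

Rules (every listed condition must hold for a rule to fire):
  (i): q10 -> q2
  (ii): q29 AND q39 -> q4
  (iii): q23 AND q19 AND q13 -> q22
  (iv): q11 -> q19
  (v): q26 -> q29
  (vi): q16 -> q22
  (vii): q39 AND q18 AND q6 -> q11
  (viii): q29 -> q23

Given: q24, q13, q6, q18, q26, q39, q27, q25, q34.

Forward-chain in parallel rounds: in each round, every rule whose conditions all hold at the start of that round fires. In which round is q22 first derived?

3

Round 1: (v) [q26 -> q29]; (vii) [q39 AND q18 AND q6 -> q11]. Adds q29, q11.
Round 2: (ii) [q29 AND q39 -> q4]; (iv) [q11 -> q19]; (viii) [q29 -> q23]. Adds q4, q19, q23.
Round 3: (iii) [q23 AND q19 AND q13 -> q22]. Adds q22.
q22 first appears in round 3.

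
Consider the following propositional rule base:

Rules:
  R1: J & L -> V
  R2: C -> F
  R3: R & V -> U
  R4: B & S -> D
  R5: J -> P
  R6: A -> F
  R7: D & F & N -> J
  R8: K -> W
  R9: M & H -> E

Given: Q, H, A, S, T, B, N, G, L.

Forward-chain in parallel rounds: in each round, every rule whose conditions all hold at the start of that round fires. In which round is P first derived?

3

Round 1 — R4, R6, derive D, F.
Round 2 — R7, derive J.
Round 3 — R1, R5, derive V, P.
P first appears in round 3.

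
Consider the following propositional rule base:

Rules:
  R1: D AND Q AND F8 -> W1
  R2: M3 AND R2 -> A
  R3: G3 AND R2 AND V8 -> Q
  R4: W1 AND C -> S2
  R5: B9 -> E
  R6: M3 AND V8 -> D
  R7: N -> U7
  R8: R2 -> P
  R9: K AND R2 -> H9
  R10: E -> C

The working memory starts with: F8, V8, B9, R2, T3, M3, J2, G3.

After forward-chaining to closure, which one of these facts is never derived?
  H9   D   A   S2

H9

[1] R2 [M3 AND R2 -> A]; R3 [G3 AND R2 AND V8 -> Q]; R5 [B9 -> E]; R6 [M3 AND V8 -> D]; R8 [R2 -> P]. ⇒ new: A, Q, E, D, P.
[2] R1 [D AND Q AND F8 -> W1]; R10 [E -> C]. ⇒ new: W1, C.
[3] R4 [W1 AND C -> S2]. ⇒ new: S2.
Derived: S2 (round 3), A (round 1), D (round 1). H9 never appears in any round.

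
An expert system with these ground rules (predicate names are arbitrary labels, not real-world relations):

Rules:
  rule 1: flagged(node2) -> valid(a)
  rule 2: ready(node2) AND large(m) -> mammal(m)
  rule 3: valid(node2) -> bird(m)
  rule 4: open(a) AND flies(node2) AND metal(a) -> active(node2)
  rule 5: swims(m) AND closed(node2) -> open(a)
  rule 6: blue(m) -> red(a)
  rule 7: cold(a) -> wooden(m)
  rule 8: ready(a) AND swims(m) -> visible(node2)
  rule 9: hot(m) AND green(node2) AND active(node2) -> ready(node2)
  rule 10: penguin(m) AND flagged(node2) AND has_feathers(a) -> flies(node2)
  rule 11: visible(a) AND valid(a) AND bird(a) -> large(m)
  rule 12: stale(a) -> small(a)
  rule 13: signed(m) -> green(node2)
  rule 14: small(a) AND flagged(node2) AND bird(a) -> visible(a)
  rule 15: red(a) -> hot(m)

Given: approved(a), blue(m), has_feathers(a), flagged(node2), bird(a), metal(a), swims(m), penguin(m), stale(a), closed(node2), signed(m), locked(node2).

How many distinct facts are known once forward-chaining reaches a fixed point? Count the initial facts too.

[1] rule 1 [flagged(node2) -> valid(a)]; rule 5 [swims(m) AND closed(node2) -> open(a)]; rule 6 [blue(m) -> red(a)]; rule 10 [penguin(m) AND flagged(node2) AND has_feathers(a) -> flies(node2)]; rule 12 [stale(a) -> small(a)]; rule 13 [signed(m) -> green(node2)]. ⇒ new: valid(a), open(a), red(a), flies(node2), small(a), green(node2).
[2] rule 4 [open(a) AND flies(node2) AND metal(a) -> active(node2)]; rule 14 [small(a) AND flagged(node2) AND bird(a) -> visible(a)]; rule 15 [red(a) -> hot(m)]. ⇒ new: active(node2), visible(a), hot(m).
[3] rule 9 [hot(m) AND green(node2) AND active(node2) -> ready(node2)]; rule 11 [visible(a) AND valid(a) AND bird(a) -> large(m)]. ⇒ new: ready(node2), large(m).
[4] rule 2 [ready(node2) AND large(m) -> mammal(m)]. ⇒ new: mammal(m).
Closure: {active(node2), approved(a), bird(a), blue(m), closed(node2), flagged(node2), flies(node2), green(node2), has_feathers(a), hot(m), large(m), locked(node2), mammal(m), metal(a), open(a), penguin(m), ready(node2), red(a), signed(m), small(a), stale(a), swims(m), valid(a), visible(a)} — 24 facts.

24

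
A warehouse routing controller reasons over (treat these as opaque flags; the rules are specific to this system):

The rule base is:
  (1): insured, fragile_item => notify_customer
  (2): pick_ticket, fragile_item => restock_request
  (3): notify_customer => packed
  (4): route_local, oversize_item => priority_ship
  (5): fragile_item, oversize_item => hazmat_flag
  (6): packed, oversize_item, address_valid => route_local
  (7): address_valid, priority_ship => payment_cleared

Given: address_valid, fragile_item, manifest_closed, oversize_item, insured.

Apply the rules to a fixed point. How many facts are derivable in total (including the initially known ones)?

11

Round 1: (1) [insured, fragile_item => notify_customer]; (5) [fragile_item, oversize_item => hazmat_flag]. Adds notify_customer, hazmat_flag.
Round 2: (3) [notify_customer => packed]. Adds packed.
Round 3: (6) [packed, oversize_item, address_valid => route_local]. Adds route_local.
Round 4: (4) [route_local, oversize_item => priority_ship]. Adds priority_ship.
Round 5: (7) [address_valid, priority_ship => payment_cleared]. Adds payment_cleared.
Closure: {address_valid, fragile_item, hazmat_flag, insured, manifest_closed, notify_customer, oversize_item, packed, payment_cleared, priority_ship, route_local} — 11 facts.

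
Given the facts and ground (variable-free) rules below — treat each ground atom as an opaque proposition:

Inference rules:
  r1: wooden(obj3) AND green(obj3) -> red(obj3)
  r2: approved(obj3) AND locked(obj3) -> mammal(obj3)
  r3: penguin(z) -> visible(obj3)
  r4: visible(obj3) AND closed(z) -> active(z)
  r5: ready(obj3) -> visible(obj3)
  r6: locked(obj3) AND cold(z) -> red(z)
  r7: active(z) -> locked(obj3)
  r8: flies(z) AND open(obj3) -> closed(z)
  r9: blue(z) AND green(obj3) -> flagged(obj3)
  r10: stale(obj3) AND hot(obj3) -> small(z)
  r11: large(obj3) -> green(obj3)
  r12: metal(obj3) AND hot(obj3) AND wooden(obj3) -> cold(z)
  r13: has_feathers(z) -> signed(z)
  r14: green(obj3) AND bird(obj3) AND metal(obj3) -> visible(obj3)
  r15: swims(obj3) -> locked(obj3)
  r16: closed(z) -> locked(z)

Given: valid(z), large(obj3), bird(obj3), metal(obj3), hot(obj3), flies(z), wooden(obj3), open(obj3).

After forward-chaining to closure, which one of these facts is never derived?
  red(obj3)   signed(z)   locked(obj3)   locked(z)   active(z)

signed(z)

Round 1: r8 [flies(z) AND open(obj3) -> closed(z)]; r11 [large(obj3) -> green(obj3)]; r12 [metal(obj3) AND hot(obj3) AND wooden(obj3) -> cold(z)]. Adds closed(z), green(obj3), cold(z).
Round 2: r1 [wooden(obj3) AND green(obj3) -> red(obj3)]; r14 [green(obj3) AND bird(obj3) AND metal(obj3) -> visible(obj3)]; r16 [closed(z) -> locked(z)]. Adds red(obj3), visible(obj3), locked(z).
Round 3: r4 [visible(obj3) AND closed(z) -> active(z)]. Adds active(z).
Round 4: r7 [active(z) -> locked(obj3)]. Adds locked(obj3).
Round 5: r6 [locked(obj3) AND cold(z) -> red(z)]. Adds red(z).
Derived: active(z) (round 3), locked(obj3) (round 4), locked(z) (round 2), red(obj3) (round 2). signed(z) never appears in any round.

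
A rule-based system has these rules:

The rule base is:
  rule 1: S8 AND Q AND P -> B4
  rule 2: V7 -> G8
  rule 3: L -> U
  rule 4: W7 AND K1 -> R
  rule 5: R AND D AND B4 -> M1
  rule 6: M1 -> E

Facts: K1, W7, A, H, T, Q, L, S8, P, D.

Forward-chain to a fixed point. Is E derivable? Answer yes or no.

Round 1 fires rule 1, rule 3, rule 4, giving B4, U, R.
Round 2 fires rule 5, giving M1.
Round 3 fires rule 6, giving E.
E appears in round 3, so it is derivable.

yes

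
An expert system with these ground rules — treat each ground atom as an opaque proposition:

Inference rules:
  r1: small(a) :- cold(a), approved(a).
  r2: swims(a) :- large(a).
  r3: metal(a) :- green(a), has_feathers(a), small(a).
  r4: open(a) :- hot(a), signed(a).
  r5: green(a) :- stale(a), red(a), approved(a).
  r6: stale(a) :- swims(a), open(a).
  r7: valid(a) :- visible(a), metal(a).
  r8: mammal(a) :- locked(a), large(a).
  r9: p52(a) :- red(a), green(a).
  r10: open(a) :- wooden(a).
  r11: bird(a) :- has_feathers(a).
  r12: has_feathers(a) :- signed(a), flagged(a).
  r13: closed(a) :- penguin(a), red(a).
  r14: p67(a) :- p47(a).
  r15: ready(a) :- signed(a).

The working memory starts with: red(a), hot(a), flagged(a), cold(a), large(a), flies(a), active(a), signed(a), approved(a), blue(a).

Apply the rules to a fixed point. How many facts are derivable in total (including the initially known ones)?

Round 1: r1 [small(a) :- cold(a), approved(a).]; r2 [swims(a) :- large(a).]; r4 [open(a) :- hot(a), signed(a).]; r12 [has_feathers(a) :- signed(a), flagged(a).]; r15 [ready(a) :- signed(a).]. New: small(a), swims(a), open(a), has_feathers(a), ready(a).
Round 2: r6 [stale(a) :- swims(a), open(a).]; r11 [bird(a) :- has_feathers(a).]. New: stale(a), bird(a).
Round 3: r5 [green(a) :- stale(a), red(a), approved(a).]. New: green(a).
Round 4: r3 [metal(a) :- green(a), has_feathers(a), small(a).]; r9 [p52(a) :- red(a), green(a).]. New: metal(a), p52(a).
Closure: {active(a), approved(a), bird(a), blue(a), cold(a), flagged(a), flies(a), green(a), has_feathers(a), hot(a), large(a), metal(a), open(a), p52(a), ready(a), red(a), signed(a), small(a), stale(a), swims(a)} — 20 facts.

20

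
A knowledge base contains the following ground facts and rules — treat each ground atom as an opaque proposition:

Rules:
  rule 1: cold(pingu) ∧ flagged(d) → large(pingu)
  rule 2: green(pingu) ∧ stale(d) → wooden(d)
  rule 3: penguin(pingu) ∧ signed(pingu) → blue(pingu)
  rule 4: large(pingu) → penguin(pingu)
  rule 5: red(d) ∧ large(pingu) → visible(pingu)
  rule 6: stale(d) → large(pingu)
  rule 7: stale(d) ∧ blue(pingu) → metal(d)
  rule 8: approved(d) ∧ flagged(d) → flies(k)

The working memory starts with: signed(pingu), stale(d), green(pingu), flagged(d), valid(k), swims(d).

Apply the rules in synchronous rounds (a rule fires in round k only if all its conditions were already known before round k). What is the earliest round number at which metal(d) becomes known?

[1] rule 2 [green(pingu) ∧ stale(d) → wooden(d)]; rule 6 [stale(d) → large(pingu)]. ⇒ new: wooden(d), large(pingu).
[2] rule 4 [large(pingu) → penguin(pingu)]. ⇒ new: penguin(pingu).
[3] rule 3 [penguin(pingu) ∧ signed(pingu) → blue(pingu)]. ⇒ new: blue(pingu).
[4] rule 7 [stale(d) ∧ blue(pingu) → metal(d)]. ⇒ new: metal(d).
metal(d) first appears in round 4.

4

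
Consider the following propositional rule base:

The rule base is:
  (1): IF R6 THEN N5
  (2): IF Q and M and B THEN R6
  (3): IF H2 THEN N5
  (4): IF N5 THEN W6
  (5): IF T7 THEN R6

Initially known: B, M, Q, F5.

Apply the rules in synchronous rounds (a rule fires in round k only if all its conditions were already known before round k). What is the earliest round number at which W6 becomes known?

Round 1 — (2), derive R6.
Round 2 — (1), derive N5.
Round 3 — (4), derive W6.
W6 first appears in round 3.

3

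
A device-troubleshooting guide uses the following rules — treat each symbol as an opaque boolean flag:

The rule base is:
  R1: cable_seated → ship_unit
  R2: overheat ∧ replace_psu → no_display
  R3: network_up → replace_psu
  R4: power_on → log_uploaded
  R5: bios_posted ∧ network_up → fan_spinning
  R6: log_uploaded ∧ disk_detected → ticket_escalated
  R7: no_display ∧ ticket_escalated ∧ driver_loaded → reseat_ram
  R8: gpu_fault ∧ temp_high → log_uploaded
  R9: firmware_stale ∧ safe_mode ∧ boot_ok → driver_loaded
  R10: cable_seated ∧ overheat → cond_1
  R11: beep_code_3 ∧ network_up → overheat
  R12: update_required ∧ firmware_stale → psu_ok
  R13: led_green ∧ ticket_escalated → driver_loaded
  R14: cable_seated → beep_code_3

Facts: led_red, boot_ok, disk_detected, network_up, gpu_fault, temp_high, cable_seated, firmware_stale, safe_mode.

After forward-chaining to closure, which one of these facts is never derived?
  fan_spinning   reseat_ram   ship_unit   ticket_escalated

fan_spinning

Round 1: R1 [cable_seated → ship_unit]; R3 [network_up → replace_psu]; R8 [gpu_fault ∧ temp_high → log_uploaded]; R9 [firmware_stale ∧ safe_mode ∧ boot_ok → driver_loaded]; R14 [cable_seated → beep_code_3]. Adds ship_unit, replace_psu, log_uploaded, driver_loaded, beep_code_3.
Round 2: R6 [log_uploaded ∧ disk_detected → ticket_escalated]; R11 [beep_code_3 ∧ network_up → overheat]. Adds ticket_escalated, overheat.
Round 3: R2 [overheat ∧ replace_psu → no_display]; R10 [cable_seated ∧ overheat → cond_1]. Adds no_display, cond_1.
Round 4: R7 [no_display ∧ ticket_escalated ∧ driver_loaded → reseat_ram]. Adds reseat_ram.
Derived: ticket_escalated (round 2), reseat_ram (round 4), ship_unit (round 1). fan_spinning never appears in any round.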